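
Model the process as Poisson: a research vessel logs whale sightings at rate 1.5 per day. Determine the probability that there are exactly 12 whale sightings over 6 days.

Over the interval, μ = 1.5 × 6 = 9 (6 days).
P(N = 12) = e^(−μ) μ^12/12! = e^(−9) · 9^12/479001600 ≈ 0.0728.

0.0728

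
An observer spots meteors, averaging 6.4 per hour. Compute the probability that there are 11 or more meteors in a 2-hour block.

0.7307

Over the interval, μ = 6.4 × 2 = 12.8 (a 2-hour block = 2 hours).
P(N ≥ 11) = 1 − P(N ≤ 10) = 1 − Σ_{j=0}^{10} e^(−μ) μ^j/j! ≈ 0.7307.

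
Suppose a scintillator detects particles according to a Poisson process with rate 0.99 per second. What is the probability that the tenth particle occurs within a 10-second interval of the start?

0.5295

Over the interval, μ = 0.99 × 10 = 9.9 (a 10-second interval = 10 seconds).
The tenth arrival falls in the interval iff at least 10 events occur there: P(S_10 ≤ t) = P(N ≥ 10) = 1 − P(N ≤ 9) ≈ 0.5295.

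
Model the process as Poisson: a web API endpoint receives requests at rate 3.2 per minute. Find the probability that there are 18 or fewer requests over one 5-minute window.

Over the interval, μ = 3.2 × 5 = 16 (a 5-minute window = 5 minutes).
P(N ≤ 18) = Σ_{j=0}^{18} e^(−μ) μ^j/j! ≈ 0.7423.

0.7423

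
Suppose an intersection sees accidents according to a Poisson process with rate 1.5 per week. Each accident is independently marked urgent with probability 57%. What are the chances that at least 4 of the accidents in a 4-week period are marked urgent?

Thinning: the accidents that are marked urgent themselves form a Poisson process with rate 0.57 × 1.5 = 0.855 per week.
Over the interval, μ = 0.855 × 4 = 3.42 (a 4-week period = 4 weeks).
P(N ≥ 4) = 1 − P(N ≤ 3) ≈ 0.4460.

0.4460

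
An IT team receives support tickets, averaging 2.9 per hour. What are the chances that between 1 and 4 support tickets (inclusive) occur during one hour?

0.7768

With mean μ = 2.9 per hour,
P(1 ≤ N ≤ 4) = Σ_{j=1}^{4} e^(−2.9) · 2.9^j/j! ≈ 0.7768.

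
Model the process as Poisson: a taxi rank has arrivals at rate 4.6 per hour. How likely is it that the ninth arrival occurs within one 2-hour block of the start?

0.5704

Over the interval, μ = 4.6 × 2 = 9.2 (a 2-hour block = 2 hours).
The ninth arrival falls in the interval iff at least 9 events occur there: P(S_9 ≤ t) = P(N ≥ 9) = 1 − P(N ≤ 8) ≈ 0.5704.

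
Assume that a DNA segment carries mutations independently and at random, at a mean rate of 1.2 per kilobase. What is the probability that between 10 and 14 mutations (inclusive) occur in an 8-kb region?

Over the interval, μ = 1.2 × 8 = 9.6 (an 8-kb region = 8 kilobases).
P(10 ≤ N ≤ 14) = Σ_{j=10}^{14} e^(−9.6) · 9.6^j/j! ≈ 0.4269.

0.4269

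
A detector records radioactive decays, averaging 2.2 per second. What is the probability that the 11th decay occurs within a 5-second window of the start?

0.5401

Over the interval, μ = 2.2 × 5 = 11 (a 5-second window = 5 seconds).
The 11th arrival falls in the interval iff at least 11 events occur there: P(S_11 ≤ t) = P(N ≥ 11) = 1 − P(N ≤ 10) ≈ 0.5401.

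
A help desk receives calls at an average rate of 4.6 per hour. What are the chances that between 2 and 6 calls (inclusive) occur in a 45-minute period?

Over the interval, μ = 4.6 × 0.75 = 3.45 (a 45-minute period = 0.75 hours).
P(2 ≤ N ≤ 6) = Σ_{j=2}^{6} e^(−3.45) · 3.45^j/j! ≈ 0.7972.

0.7972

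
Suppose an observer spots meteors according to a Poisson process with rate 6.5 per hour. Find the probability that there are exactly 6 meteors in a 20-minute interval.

Over the interval, μ = 6.5 × 1/3 ≈ 2.16667 (a 20-minute interval = 1/3 hours).
P(N = 6) = e^(−μ) μ^6/6! = e^(−2.16667) · 2.16667^6/720 ≈ 0.0165.

0.0165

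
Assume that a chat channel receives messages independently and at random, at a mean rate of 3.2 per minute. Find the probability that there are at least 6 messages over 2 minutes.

0.6163

Over the interval, μ = 3.2 × 2 = 6.4 (2 minutes).
P(N ≥ 6) = 1 − P(N ≤ 5) = 1 − Σ_{j=0}^{5} e^(−μ) μ^j/j! ≈ 0.6163.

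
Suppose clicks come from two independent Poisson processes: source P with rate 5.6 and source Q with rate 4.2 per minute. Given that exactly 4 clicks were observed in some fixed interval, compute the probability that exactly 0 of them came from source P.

0.0337

Given the total, each event is independently from source P with probability p = λ_P/(λ_P+λ_Q) = 5.6/9.8 ≈ 0.5714.
So K ~ Binomial(4, 5.6/9.8): P(K = 0) = C(4,0) · (5.6/9.8)^0 · (4.2/9.8)^4 ≈ 0.0337.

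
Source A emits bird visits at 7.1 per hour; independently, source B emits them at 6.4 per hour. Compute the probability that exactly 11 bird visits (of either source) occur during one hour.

Independent Poisson processes superpose: combined rate λ = 7.1 + 6.4 = 13.5 per hour.
So μ = 13.5.
P(N = 11) = e^(−13.5) · 13.5^11/11! ≈ 0.0932.

0.0932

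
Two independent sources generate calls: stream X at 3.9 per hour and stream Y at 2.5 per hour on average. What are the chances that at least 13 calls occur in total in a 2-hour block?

Independent Poisson processes superpose: combined rate λ = 3.9 + 2.5 = 6.4 per hour.
Over the interval, μ = 6.4 × 2 = 12.8 (a 2-hour block = 2 hours).
P(N ≥ 13) = 1 − P(N ≤ 12) ≈ 0.5147.

0.5147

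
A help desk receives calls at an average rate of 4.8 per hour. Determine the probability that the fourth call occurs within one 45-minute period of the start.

0.4848

Over the interval, μ = 4.8 × 0.75 = 3.6 (a 45-minute period = 0.75 hours).
The fourth arrival falls in the interval iff at least 4 events occur there: P(S_4 ≤ t) = P(N ≥ 4) = 1 − P(N ≤ 3) ≈ 0.4848.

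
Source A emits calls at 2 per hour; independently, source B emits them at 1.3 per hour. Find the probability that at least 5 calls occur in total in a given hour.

0.2374

Independent Poisson processes superpose: combined rate λ = 2 + 1.3 = 3.3 per hour.
So μ = 3.3.
P(N ≥ 5) = 1 − P(N ≤ 4) ≈ 0.2374.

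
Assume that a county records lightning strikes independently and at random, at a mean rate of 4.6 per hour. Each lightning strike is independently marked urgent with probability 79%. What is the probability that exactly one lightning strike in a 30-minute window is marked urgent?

0.2953

Thinning: the lightning strikes that are marked urgent themselves form a Poisson process with rate 0.79 × 4.6 = 3.634 per hour.
Over the interval, μ = 3.634 × 0.5 = 1.817 (a 30-minute window = 0.5 hours).
P(N = 1) = e^(−1.817) · 1.817^1/1! ≈ 0.2953.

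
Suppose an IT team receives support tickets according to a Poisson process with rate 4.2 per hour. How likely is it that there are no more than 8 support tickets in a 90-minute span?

0.8148

Over the interval, μ = 4.2 × 1.5 = 6.3 (a 90-minute span = 1.5 hours).
P(N ≤ 8) = Σ_{j=0}^{8} e^(−μ) μ^j/j! ≈ 0.8148.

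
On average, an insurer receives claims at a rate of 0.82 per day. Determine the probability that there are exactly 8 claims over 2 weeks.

Over the interval, μ = 0.82 × 14 = 11.48 (2 weeks = 14 days).
P(N = 8) = e^(−μ) μ^8/8! = e^(−11.48) · 11.48^8/40320 ≈ 0.0773.

0.0773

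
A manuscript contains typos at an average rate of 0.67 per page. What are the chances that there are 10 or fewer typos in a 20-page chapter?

Over the interval, μ = 0.67 × 20 = 13.4 (a 20-page chapter = 20 pages).
P(N ≤ 10) = Σ_{j=0}^{10} e^(−μ) μ^j/j! ≈ 0.2189.

0.2189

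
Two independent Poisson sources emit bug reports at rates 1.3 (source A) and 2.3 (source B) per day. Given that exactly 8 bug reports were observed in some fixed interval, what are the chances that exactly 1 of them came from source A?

Given the total, each event is independently from source A with probability p = λ_A/(λ_A+λ_B) = 1.3/3.6 ≈ 0.3611.
So K ~ Binomial(8, 1.3/3.6): P(K = 1) = C(8,1) · (1.3/3.6)^1 · (2.3/3.6)^7 ≈ 0.1255.

0.1255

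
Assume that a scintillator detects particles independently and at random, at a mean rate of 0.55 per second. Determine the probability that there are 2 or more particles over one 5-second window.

0.7603

Over the interval, μ = 0.55 × 5 = 2.75 (a 5-second window = 5 seconds).
P(N ≥ 2) = 1 − P(N ≤ 1) = 1 − Σ_{j=0}^{1} e^(−μ) μ^j/j! ≈ 0.7603.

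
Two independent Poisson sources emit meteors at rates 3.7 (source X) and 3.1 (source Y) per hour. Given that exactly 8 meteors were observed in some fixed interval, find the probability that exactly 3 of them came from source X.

0.1776

Given the total, each event is independently from source X with probability p = λ_X/(λ_X+λ_Y) = 3.7/6.8 ≈ 0.5441.
So K ~ Binomial(8, 3.7/6.8): P(K = 3) = C(8,3) · (3.7/6.8)^3 · (3.1/6.8)^5 ≈ 0.1776.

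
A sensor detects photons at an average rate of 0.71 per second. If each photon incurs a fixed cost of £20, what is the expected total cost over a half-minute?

E[N] = 0.71 × 30 = 21.3 (a half-minute = 30 seconds); E[cost] = 21.3 × £20 = £426.

£426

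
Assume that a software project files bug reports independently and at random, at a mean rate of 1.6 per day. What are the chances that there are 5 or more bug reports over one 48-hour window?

Over the interval, μ = 1.6 × 2 = 3.2 (a 48-hour window = 2 days).
P(N ≥ 5) = 1 − P(N ≤ 4) = 1 − Σ_{j=0}^{4} e^(−μ) μ^j/j! ≈ 0.2194.

0.2194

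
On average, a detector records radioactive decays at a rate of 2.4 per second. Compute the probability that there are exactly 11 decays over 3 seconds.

Over the interval, μ = 2.4 × 3 = 7.2 (3 seconds).
P(N = 11) = e^(−μ) μ^11/11! = e^(−7.2) · 7.2^11/39916800 ≈ 0.0504.

0.0504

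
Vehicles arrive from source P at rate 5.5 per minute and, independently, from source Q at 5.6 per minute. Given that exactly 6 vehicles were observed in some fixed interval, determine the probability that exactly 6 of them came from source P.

Given the total, each event is independently from source P with probability p = λ_P/(λ_P+λ_Q) = 5.5/11.1 ≈ 0.4955.
So K ~ Binomial(6, 5.5/11.1): P(K = 6) = C(6,6) · (5.5/11.1)^6 · (5.6/11.1)^0 ≈ 0.0148.

0.0148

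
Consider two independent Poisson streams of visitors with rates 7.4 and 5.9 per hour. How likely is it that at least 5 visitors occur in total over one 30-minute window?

Independent Poisson processes superpose: combined rate λ = 7.4 + 5.9 = 13.3 per hour.
Over the interval, μ = 13.3 × 0.5 = 6.65 (a 30-minute window = 0.5 hours).
P(N ≥ 5) = 1 − P(N ≤ 4) ≈ 0.7926.

0.7926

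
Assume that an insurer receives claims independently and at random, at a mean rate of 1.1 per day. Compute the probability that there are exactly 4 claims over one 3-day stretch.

Over the interval, μ = 1.1 × 3 = 3.3 (a 3-day stretch = 3 days).
P(N = 4) = e^(−μ) μ^4/4! = e^(−3.3) · 3.3^4/24 ≈ 0.1823.

0.1823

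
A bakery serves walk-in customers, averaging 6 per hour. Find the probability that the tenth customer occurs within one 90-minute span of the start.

Over the interval, μ = 6 × 1.5 = 9 (a 90-minute span = 1.5 hours).
The tenth arrival falls in the interval iff at least 10 events occur there: P(S_10 ≤ t) = P(N ≥ 10) = 1 − P(N ≤ 9) ≈ 0.4126.

0.4126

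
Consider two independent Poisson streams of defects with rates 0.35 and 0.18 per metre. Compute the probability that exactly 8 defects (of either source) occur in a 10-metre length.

Independent Poisson processes superpose: combined rate λ = 0.35 + 0.18 = 0.53 per metre.
Over the interval, μ = 0.53 × 10 = 5.3 (a 10-metre length = 10 metres).
P(N = 8) = e^(−5.3) · 5.3^8/8! ≈ 0.0771.

0.0771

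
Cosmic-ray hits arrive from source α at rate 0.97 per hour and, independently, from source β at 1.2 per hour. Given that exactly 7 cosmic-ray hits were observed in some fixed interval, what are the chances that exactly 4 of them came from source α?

Given the total, each event is independently from source α with probability p = λ_α/(λ_α+λ_β) = 0.97/2.17 ≈ 0.4470.
So K ~ Binomial(7, 0.97/2.17): P(K = 4) = C(7,4) · (0.97/2.17)^4 · (1.2/2.17)^3 ≈ 0.2363.

0.2363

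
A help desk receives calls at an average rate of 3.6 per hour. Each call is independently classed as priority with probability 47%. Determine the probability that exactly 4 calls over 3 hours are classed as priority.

0.1727

Thinning: the calls that are classed as priority themselves form a Poisson process with rate 0.47 × 3.6 = 1.692 per hour.
Over the interval, μ = 1.692 × 3 = 5.076 (3 hours).
P(N = 4) = e^(−5.076) · 5.076^4/4! ≈ 0.1727.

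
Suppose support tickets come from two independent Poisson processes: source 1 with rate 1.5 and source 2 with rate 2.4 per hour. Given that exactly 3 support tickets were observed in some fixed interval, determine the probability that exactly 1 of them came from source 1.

0.4370

Given the total, each event is independently from source 1 with probability p = λ_1/(λ_1+λ_2) = 1.5/3.9 ≈ 0.3846.
So K ~ Binomial(3, 1.5/3.9): P(K = 1) = C(3,1) · (1.5/3.9)^1 · (2.4/3.9)^2 ≈ 0.4370.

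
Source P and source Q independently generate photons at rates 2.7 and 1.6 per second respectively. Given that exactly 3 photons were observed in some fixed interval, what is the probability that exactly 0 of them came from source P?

0.0515

Given the total, each event is independently from source P with probability p = λ_P/(λ_P+λ_Q) = 2.7/4.3 ≈ 0.6279.
So K ~ Binomial(3, 2.7/4.3): P(K = 0) = C(3,0) · (2.7/4.3)^0 · (1.6/4.3)^3 ≈ 0.0515.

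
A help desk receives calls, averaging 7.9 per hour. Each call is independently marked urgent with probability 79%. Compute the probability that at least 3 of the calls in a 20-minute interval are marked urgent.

0.3451

Thinning: the calls that are marked urgent themselves form a Poisson process with rate 0.79 × 7.9 = 6.241 per hour.
Over the interval, μ = 6.241 × 1/3 ≈ 2.08033 (a 20-minute interval = 1/3 hours).
P(N ≥ 3) = 1 − P(N ≤ 2) ≈ 0.3451.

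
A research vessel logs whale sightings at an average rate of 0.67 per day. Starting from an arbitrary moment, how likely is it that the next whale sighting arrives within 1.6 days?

Inter-arrival times are exponential with rate λ = 0.67 per day.
P(T ≤ 1.6) = 1 − e^(−λt) = 1 − e^(−0.67 × 1.6) = 1 − e^(−1.072) ≈ 0.6577.

0.6577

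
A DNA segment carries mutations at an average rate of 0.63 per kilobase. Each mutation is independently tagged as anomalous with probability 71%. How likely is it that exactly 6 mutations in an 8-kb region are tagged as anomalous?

0.0814

Thinning: the mutations that are tagged as anomalous themselves form a Poisson process with rate 0.71 × 0.63 = 0.4473 per kilobase.
Over the interval, μ = 0.4473 × 8 = 3.5784 (an 8-kb region = 8 kilobases).
P(N = 6) = e^(−3.5784) · 3.5784^6/6! ≈ 0.0814.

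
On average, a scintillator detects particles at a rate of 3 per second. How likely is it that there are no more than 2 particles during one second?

0.4232

With mean μ = 3 per second,
P(N ≤ 2) = Σ_{j=0}^{2} e^(−μ) μ^j/j! ≈ 0.4232.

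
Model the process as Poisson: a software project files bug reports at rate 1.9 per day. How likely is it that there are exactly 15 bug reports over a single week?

0.0923

Over the interval, μ = 1.9 × 7 = 13.3 (a week = 7 days).
P(N = 15) = e^(−μ) μ^15/15! = e^(−13.3) · 13.3^15/1307674368000 ≈ 0.0923.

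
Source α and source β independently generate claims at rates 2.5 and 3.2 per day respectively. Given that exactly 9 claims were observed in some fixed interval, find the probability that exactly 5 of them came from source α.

0.2031

Given the total, each event is independently from source α with probability p = λ_α/(λ_α+λ_β) = 2.5/5.7 ≈ 0.4386.
So K ~ Binomial(9, 2.5/5.7): P(K = 5) = C(9,5) · (2.5/5.7)^5 · (3.2/5.7)^4 ≈ 0.2031.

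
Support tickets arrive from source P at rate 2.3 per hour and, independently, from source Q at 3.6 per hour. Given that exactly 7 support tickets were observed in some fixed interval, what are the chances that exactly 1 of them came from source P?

0.1408

Given the total, each event is independently from source P with probability p = λ_P/(λ_P+λ_Q) = 2.3/5.9 ≈ 0.3898.
So K ~ Binomial(7, 2.3/5.9): P(K = 1) = C(7,1) · (2.3/5.9)^1 · (3.6/5.9)^6 ≈ 0.1408.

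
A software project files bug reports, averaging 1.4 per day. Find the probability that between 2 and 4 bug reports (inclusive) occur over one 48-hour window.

0.6166

Over the interval, μ = 1.4 × 2 = 2.8 (a 48-hour window = 2 days).
P(2 ≤ N ≤ 4) = Σ_{j=2}^{4} e^(−2.8) · 2.8^j/j! ≈ 0.6166.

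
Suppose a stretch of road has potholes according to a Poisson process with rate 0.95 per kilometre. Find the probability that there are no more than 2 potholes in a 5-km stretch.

Over the interval, μ = 0.95 × 5 = 4.75 (a 5-km stretch = 5 kilometres).
P(N ≤ 2) = Σ_{j=0}^{2} e^(−μ) μ^j/j! ≈ 0.1473.

0.1473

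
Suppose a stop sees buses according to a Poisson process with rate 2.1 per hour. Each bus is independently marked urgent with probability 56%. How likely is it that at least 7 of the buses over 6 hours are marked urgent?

Thinning: the buses that are marked urgent themselves form a Poisson process with rate 0.56 × 2.1 = 1.176 per hour.
Over the interval, μ = 1.176 × 6 = 7.056 (6 hours).
P(N ≥ 7) = 1 − P(N ≤ 6) ≈ 0.5586.

0.5586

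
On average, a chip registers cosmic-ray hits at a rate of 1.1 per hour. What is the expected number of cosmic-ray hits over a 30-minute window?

0.55

E[N] = λt = 1.1 × 0.5 = 0.55 (a 30-minute window = 0.5 hours).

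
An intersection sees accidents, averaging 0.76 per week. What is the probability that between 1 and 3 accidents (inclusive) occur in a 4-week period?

0.5904

Over the interval, μ = 0.76 × 4 = 3.04 (a 4-week period = 4 weeks).
P(1 ≤ N ≤ 3) = Σ_{j=1}^{3} e^(−3.04) · 3.04^j/j! ≈ 0.5904.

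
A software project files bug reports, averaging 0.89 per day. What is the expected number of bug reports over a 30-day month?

E[N] = λt = 0.89 × 30 = 26.7 (a 30-day month = 30 days).

26.7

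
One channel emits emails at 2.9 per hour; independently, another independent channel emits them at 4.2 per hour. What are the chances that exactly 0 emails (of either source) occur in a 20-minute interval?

0.0938

Independent Poisson processes superpose: combined rate λ = 2.9 + 4.2 = 7.1 per hour.
Over the interval, μ = 7.1 × 1/3 ≈ 2.36667 (a 20-minute interval = 1/3 hours).
P(N = 0) = e^(−2.36667) · 2.36667^0/0! ≈ 0.0938.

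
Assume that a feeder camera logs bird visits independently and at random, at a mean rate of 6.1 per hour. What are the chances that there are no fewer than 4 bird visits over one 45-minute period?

Over the interval, μ = 6.1 × 0.75 = 4.575 (a 45-minute period = 0.75 hours).
P(N ≥ 4) = 1 − P(N ≤ 3) = 1 − Σ_{j=0}^{3} e^(−μ) μ^j/j! ≈ 0.6702.

0.6702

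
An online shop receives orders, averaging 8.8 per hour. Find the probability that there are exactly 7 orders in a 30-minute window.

Over the interval, μ = 8.8 × 0.5 = 4.4 (a 30-minute window = 0.5 hours).
P(N = 7) = e^(−μ) μ^7/7! = e^(−4.4) · 4.4^7/5040 ≈ 0.0778.

0.0778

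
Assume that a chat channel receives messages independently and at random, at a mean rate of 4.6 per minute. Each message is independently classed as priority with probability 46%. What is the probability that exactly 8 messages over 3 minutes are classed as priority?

0.1145

Thinning: the messages that are classed as priority themselves form a Poisson process with rate 0.46 × 4.6 = 2.116 per minute.
Over the interval, μ = 2.116 × 3 = 6.348 (3 minutes).
P(N = 8) = e^(−6.348) · 6.348^8/8! ≈ 0.1145.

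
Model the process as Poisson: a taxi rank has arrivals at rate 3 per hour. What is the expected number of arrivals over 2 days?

E[N] = λt = 3 × 48 = 144 (2 days = 48 hours).

144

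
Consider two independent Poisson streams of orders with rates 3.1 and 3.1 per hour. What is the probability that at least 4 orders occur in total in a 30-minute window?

0.3752

Independent Poisson processes superpose: combined rate λ = 3.1 + 3.1 = 6.2 per hour.
Over the interval, μ = 6.2 × 0.5 = 3.1 (a 30-minute window = 0.5 hours).
P(N ≥ 4) = 1 − P(N ≤ 3) ≈ 0.3752.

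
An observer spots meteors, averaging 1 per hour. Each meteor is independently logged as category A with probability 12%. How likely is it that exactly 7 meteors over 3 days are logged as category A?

Thinning: the meteors that are logged as category A themselves form a Poisson process with rate 0.12 × 1 = 0.12 per hour.
Over the interval, μ = 0.12 × 72 = 8.64 (3 days = 72 hours).
P(N = 7) = e^(−8.64) · 8.64^7/7! ≈ 0.1261.

0.1261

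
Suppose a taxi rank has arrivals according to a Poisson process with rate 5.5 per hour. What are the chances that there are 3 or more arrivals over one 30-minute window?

Over the interval, μ = 5.5 × 0.5 = 2.75 (a 30-minute window = 0.5 hours).
P(N ≥ 3) = 1 − P(N ≤ 2) = 1 − Σ_{j=0}^{2} e^(−μ) μ^j/j! ≈ 0.5185.

0.5185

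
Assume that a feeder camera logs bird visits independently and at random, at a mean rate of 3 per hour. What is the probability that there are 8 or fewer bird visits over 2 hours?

Over the interval, μ = 3 × 2 = 6 (2 hours).
P(N ≤ 8) = Σ_{j=0}^{8} e^(−μ) μ^j/j! ≈ 0.8472.

0.8472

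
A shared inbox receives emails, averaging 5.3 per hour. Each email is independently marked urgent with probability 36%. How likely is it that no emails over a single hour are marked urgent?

Thinning: the emails that are marked urgent themselves form a Poisson process with rate 0.36 × 5.3 = 1.908 per hour.
So μ = 1.908.
P(N = 0) = e^(−1.908) · 1.908^0/0! ≈ 0.1484.

0.1484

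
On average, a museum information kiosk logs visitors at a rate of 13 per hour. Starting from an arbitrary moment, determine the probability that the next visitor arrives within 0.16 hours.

0.8751

Inter-arrival times are exponential with rate λ = 13 per hour.
P(T ≤ 0.16) = 1 − e^(−λt) = 1 − e^(−13 × 0.16) = 1 − e^(−2.08) ≈ 0.8751.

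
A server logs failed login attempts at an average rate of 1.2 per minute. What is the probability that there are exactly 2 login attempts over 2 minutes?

0.2613

Over the interval, μ = 1.2 × 2 = 2.4 (2 minutes).
P(N = 2) = e^(−μ) μ^2/2! = e^(−2.4) · 2.4^2/2 ≈ 0.2613.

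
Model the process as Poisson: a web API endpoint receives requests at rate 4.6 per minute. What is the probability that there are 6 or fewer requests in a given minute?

0.8180

With mean μ = 4.6 per minute,
P(N ≤ 6) = Σ_{j=0}^{6} e^(−μ) μ^j/j! ≈ 0.8180.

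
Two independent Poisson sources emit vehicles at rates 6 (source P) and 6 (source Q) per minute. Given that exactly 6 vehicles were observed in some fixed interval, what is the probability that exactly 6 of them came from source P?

Given the total, each event is independently from source P with probability p = λ_P/(λ_P+λ_Q) = 6/12 = 0.5000.
So K ~ Binomial(6, 6/12): P(K = 6) = C(6,6) · (6/12)^6 · (6/12)^0 ≈ 0.0156.

0.0156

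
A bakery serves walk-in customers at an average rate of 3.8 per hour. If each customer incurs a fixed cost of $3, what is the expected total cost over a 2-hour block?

E[N] = 3.8 × 2 = 7.6 (a 2-hour block = 2 hours); E[cost] = 7.6 × $3 = $22.8.

$22.8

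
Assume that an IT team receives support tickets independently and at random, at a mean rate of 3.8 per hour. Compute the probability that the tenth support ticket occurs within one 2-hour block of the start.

0.2351

Over the interval, μ = 3.8 × 2 = 7.6 (a 2-hour block = 2 hours).
The tenth arrival falls in the interval iff at least 10 events occur there: P(S_10 ≤ t) = P(N ≥ 10) = 1 − P(N ≤ 9) ≈ 0.2351.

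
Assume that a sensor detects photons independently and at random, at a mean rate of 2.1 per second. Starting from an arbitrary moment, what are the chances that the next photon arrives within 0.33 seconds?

Inter-arrival times are exponential with rate λ = 2.1 per second.
P(T ≤ 0.33) = 1 − e^(−λt) = 1 − e^(−2.1 × 0.33) = 1 − e^(−0.693) ≈ 0.4999.

0.4999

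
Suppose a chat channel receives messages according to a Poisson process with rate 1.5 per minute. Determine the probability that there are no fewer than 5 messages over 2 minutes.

0.1847

Over the interval, μ = 1.5 × 2 = 3 (2 minutes).
P(N ≥ 5) = 1 − P(N ≤ 4) = 1 − Σ_{j=0}^{4} e^(−μ) μ^j/j! ≈ 0.1847.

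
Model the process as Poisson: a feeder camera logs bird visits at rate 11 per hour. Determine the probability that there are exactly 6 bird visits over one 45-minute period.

Over the interval, μ = 11 × 0.75 = 8.25 (a 45-minute period = 0.75 hours).
P(N = 6) = e^(−μ) μ^6/6! = e^(−8.25) · 8.25^6/720 ≈ 0.1144.

0.1144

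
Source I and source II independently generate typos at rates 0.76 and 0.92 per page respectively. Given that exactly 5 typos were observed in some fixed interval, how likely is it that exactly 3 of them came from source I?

Given the total, each event is independently from source I with probability p = λ_I/(λ_I+λ_II) = 0.76/1.68 ≈ 0.4524.
So K ~ Binomial(5, 0.76/1.68): P(K = 3) = C(5,3) · (0.76/1.68)^3 · (0.92/1.68)^2 ≈ 0.2776.

0.2776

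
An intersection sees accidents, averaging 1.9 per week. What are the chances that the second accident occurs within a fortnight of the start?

Over the interval, μ = 1.9 × 2 = 3.8 (a fortnight = 2 weeks).
The second arrival falls in the interval iff at least 2 events occur there: P(S_2 ≤ t) = P(N ≥ 2) = 1 − P(N ≤ 1) ≈ 0.8926.

0.8926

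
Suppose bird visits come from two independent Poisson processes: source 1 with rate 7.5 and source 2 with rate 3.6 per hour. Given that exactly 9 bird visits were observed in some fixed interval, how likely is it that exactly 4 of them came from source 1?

Given the total, each event is independently from source 1 with probability p = λ_1/(λ_1+λ_2) = 7.5/11.1 ≈ 0.6757.
So K ~ Binomial(9, 7.5/11.1): P(K = 4) = C(9,4) · (7.5/11.1)^4 · (3.6/11.1)^5 ≈ 0.0942.

0.0942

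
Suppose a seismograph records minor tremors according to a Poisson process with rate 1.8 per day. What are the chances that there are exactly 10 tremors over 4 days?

Over the interval, μ = 1.8 × 4 = 7.2 (4 days).
P(N = 10) = e^(−μ) μ^10/10! = e^(−7.2) · 7.2^10/3628800 ≈ 0.0770.

0.0770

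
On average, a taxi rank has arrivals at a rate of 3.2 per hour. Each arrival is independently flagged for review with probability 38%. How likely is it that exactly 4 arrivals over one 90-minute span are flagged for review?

Thinning: the arrivals that are flagged for review themselves form a Poisson process with rate 0.38 × 3.2 = 1.216 per hour.
Over the interval, μ = 1.216 × 1.5 = 1.824 (a 90-minute span = 1.5 hours).
P(N = 4) = e^(−1.824) · 1.824^4/4! ≈ 0.0744.

0.0744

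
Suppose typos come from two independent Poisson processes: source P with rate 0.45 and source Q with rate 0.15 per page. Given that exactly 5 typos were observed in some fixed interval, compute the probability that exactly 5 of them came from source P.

Given the total, each event is independently from source P with probability p = λ_P/(λ_P+λ_Q) = 0.45/0.6 = 0.7500.
So K ~ Binomial(5, 0.45/0.6): P(K = 5) = C(5,5) · (0.45/0.6)^5 · (0.15/0.6)^0 ≈ 0.2373.

0.2373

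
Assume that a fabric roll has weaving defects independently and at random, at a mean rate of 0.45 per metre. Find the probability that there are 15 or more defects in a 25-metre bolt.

Over the interval, μ = 0.45 × 25 = 11.25 (a 25-metre bolt = 25 metres).
P(N ≥ 15) = 1 − P(N ≤ 14) = 1 − Σ_{j=0}^{14} e^(−μ) μ^j/j! ≈ 0.1648.

0.1648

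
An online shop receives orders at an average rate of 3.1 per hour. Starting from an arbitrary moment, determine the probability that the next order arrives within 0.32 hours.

Inter-arrival times are exponential with rate λ = 3.1 per hour.
P(T ≤ 0.32) = 1 − e^(−λt) = 1 − e^(−3.1 × 0.32) = 1 − e^(−0.992) ≈ 0.6292.

0.6292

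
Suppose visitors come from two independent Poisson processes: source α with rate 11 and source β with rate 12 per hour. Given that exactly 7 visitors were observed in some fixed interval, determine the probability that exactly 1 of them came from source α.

Given the total, each event is independently from source α with probability p = λ_α/(λ_α+λ_β) = 11/23 ≈ 0.4783.
So K ~ Binomial(7, 11/23): P(K = 1) = C(7,1) · (11/23)^1 · (12/23)^6 ≈ 0.0675.

0.0675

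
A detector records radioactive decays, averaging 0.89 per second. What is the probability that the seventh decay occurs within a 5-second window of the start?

Over the interval, μ = 0.89 × 5 = 4.45 (a 5-second window = 5 seconds).
The seventh arrival falls in the interval iff at least 7 events occur there: P(S_7 ≤ t) = P(N ≥ 7) = 1 − P(N ≤ 6) ≈ 0.1626.

0.1626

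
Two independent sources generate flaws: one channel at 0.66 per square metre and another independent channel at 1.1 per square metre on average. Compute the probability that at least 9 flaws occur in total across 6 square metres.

0.7266

Independent Poisson processes superpose: combined rate λ = 0.66 + 1.1 = 1.76 per square metre.
Over the interval, μ = 1.76 × 6 = 10.56 (6 square metres).
P(N ≥ 9) = 1 − P(N ≤ 8) ≈ 0.7266.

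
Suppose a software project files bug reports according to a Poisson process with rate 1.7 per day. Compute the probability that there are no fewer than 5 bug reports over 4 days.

Over the interval, μ = 1.7 × 4 = 6.8 (4 days).
P(N ≥ 5) = 1 − P(N ≤ 4) = 1 − Σ_{j=0}^{4} e^(−μ) μ^j/j! ≈ 0.8080.

0.8080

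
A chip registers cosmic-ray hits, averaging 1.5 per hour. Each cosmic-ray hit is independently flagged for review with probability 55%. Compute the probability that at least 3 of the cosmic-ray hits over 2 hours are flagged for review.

Thinning: the cosmic-ray hits that are flagged for review themselves form a Poisson process with rate 0.55 × 1.5 = 0.825 per hour.
Over the interval, μ = 0.825 × 2 = 1.65 (2 hours).
P(N ≥ 3) = 1 − P(N ≤ 2) ≈ 0.2296.

0.2296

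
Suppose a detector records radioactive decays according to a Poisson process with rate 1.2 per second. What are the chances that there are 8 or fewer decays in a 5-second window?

0.8472

Over the interval, μ = 1.2 × 5 = 6 (a 5-second window = 5 seconds).
P(N ≤ 8) = Σ_{j=0}^{8} e^(−μ) μ^j/j! ≈ 0.8472.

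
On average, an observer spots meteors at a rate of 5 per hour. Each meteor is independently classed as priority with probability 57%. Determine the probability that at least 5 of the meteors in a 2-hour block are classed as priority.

0.6728

Thinning: the meteors that are classed as priority themselves form a Poisson process with rate 0.57 × 5 = 2.85 per hour.
Over the interval, μ = 2.85 × 2 = 5.7 (a 2-hour block = 2 hours).
P(N ≥ 5) = 1 − P(N ≤ 4) ≈ 0.6728.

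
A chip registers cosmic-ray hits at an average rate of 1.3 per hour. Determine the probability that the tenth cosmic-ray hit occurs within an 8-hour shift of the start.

0.5910

Over the interval, μ = 1.3 × 8 = 10.4 (an 8-hour shift = 8 hours).
The tenth arrival falls in the interval iff at least 10 events occur there: P(S_10 ≤ t) = P(N ≥ 10) = 1 − P(N ≤ 9) ≈ 0.5910.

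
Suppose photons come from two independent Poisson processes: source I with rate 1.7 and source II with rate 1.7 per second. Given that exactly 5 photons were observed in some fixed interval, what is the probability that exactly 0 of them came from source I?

Given the total, each event is independently from source I with probability p = λ_I/(λ_I+λ_II) = 1.7/3.4 = 0.5000.
So K ~ Binomial(5, 1.7/3.4): P(K = 0) = C(5,0) · (1.7/3.4)^0 · (1.7/3.4)^5 ≈ 0.0312.

0.0312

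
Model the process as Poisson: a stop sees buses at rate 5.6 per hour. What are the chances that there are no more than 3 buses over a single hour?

With mean μ = 5.6 per hour,
P(N ≤ 3) = Σ_{j=0}^{3} e^(−μ) μ^j/j! ≈ 0.1906.

0.1906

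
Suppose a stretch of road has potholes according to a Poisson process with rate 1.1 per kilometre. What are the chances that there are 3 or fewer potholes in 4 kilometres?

0.3594

Over the interval, μ = 1.1 × 4 = 4.4 (4 kilometres).
P(N ≤ 3) = Σ_{j=0}^{3} e^(−μ) μ^j/j! ≈ 0.3594.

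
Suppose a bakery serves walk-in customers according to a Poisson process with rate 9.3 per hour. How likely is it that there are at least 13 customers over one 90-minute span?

Over the interval, μ = 9.3 × 1.5 = 13.95 (a 90-minute span = 1.5 hours).
P(N ≥ 13) = 1 − P(N ≤ 12) = 1 − Σ_{j=0}^{12} e^(−μ) μ^j/j! ≈ 0.6366.

0.6366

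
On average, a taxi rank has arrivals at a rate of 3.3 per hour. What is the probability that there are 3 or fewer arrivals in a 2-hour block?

0.1052

Over the interval, μ = 3.3 × 2 = 6.6 (a 2-hour block = 2 hours).
P(N ≤ 3) = Σ_{j=0}^{3} e^(−μ) μ^j/j! ≈ 0.1052.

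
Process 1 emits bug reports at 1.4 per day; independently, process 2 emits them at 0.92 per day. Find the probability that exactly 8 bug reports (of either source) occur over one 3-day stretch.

0.1296

Independent Poisson processes superpose: combined rate λ = 1.4 + 0.92 = 2.32 per day.
Over the interval, μ = 2.32 × 3 = 6.96 (a 3-day stretch = 3 days).
P(N = 8) = e^(−6.96) · 6.96^8/8! ≈ 0.1296.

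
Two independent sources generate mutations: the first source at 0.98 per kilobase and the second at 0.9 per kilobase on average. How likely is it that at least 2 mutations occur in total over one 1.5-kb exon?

0.7723

Independent Poisson processes superpose: combined rate λ = 0.98 + 0.9 = 1.88 per kilobase.
Over the interval, μ = 1.88 × 1.5 = 2.82 (a 1.5-kb exon = 1.5 kilobases).
P(N ≥ 2) = 1 − P(N ≤ 1) ≈ 0.7723.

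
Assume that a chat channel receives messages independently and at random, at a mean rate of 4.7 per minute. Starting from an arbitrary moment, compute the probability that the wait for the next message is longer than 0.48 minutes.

0.1048

The wait for the next event is exponential with rate λ = 4.7 per minute.
P(T > 0.48) = e^(−λt) = e^(−4.7 × 0.48) = e^(−2.256) ≈ 0.1048.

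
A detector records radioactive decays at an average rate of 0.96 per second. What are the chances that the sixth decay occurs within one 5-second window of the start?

0.3490

Over the interval, μ = 0.96 × 5 = 4.8 (a 5-second window = 5 seconds).
The sixth arrival falls in the interval iff at least 6 events occur there: P(S_6 ≤ t) = P(N ≥ 6) = 1 − P(N ≤ 5) ≈ 0.3490.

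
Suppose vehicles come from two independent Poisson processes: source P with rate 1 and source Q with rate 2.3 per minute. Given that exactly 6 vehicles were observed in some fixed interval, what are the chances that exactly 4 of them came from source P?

Given the total, each event is independently from source P with probability p = λ_P/(λ_P+λ_Q) = 1/3.3 ≈ 0.3030.
So K ~ Binomial(6, 1/3.3): P(K = 4) = C(6,4) · (1/3.3)^4 · (2.3/3.3)^2 ≈ 0.0614.

0.0614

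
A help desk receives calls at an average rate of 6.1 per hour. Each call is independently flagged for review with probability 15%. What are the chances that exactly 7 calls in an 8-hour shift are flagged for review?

0.1479

Thinning: the calls that are flagged for review themselves form a Poisson process with rate 0.15 × 6.1 = 0.915 per hour.
Over the interval, μ = 0.915 × 8 = 7.32 (an 8-hour shift = 8 hours).
P(N = 7) = e^(−7.32) · 7.32^7/7! ≈ 0.1479.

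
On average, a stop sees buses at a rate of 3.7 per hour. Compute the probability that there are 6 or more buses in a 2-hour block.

Over the interval, μ = 3.7 × 2 = 7.4 (a 2-hour block = 2 hours).
P(N ≥ 6) = 1 − P(N ≤ 5) = 1 − Σ_{j=0}^{5} e^(−μ) μ^j/j! ≈ 0.7474.

0.7474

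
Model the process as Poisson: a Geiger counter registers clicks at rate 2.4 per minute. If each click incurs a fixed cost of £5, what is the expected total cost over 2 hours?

E[N] = 2.4 × 120 = 288 (2 hours = 120 minutes); E[cost] = 288 × £5 = £1440.

£1440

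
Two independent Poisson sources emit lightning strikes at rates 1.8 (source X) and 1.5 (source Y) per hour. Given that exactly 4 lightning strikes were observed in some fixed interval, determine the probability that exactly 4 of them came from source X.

Given the total, each event is independently from source X with probability p = λ_X/(λ_X+λ_Y) = 1.8/3.3 ≈ 0.5455.
So K ~ Binomial(4, 1.8/3.3): P(K = 4) = C(4,4) · (1.8/3.3)^4 · (1.5/3.3)^0 ≈ 0.0885.

0.0885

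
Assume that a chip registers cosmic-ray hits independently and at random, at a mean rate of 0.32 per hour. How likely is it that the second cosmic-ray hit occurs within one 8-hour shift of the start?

Over the interval, μ = 0.32 × 8 = 2.56 (an 8-hour shift = 8 hours).
The second arrival falls in the interval iff at least 2 events occur there: P(S_2 ≤ t) = P(N ≥ 2) = 1 − P(N ≤ 1) ≈ 0.7248.

0.7248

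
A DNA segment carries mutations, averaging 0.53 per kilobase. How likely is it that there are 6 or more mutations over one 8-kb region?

0.2534

Over the interval, μ = 0.53 × 8 = 4.24 (an 8-kb region = 8 kilobases).
P(N ≥ 6) = 1 − P(N ≤ 5) = 1 − Σ_{j=0}^{5} e^(−μ) μ^j/j! ≈ 0.2534.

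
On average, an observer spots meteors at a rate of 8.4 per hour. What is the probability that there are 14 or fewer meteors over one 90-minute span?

Over the interval, μ = 8.4 × 1.5 = 12.6 (a 90-minute span = 1.5 hours).
P(N ≤ 14) = Σ_{j=0}^{14} e^(−μ) μ^j/j! ≈ 0.7153.

0.7153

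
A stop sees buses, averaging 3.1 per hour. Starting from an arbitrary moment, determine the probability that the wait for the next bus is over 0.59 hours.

The wait for the next event is exponential with rate λ = 3.1 per hour.
P(T > 0.59) = e^(−λt) = e^(−3.1 × 0.59) = e^(−1.829) ≈ 0.1606.

0.1606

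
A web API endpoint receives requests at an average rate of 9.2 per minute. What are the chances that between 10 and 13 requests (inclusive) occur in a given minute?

With mean μ = 9.2 per minute,
P(10 ≤ N ≤ 13) = Σ_{j=10}^{13} e^(−9.2) · 9.2^j/j! ≈ 0.3545.

0.3545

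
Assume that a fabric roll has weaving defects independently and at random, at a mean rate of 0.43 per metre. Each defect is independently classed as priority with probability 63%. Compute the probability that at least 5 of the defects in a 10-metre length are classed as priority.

Thinning: the defects that are classed as priority themselves form a Poisson process with rate 0.63 × 0.43 = 0.2709 per metre.
Over the interval, μ = 0.2709 × 10 = 2.709 (a 10-metre length = 10 metres).
P(N ≥ 5) = 1 − P(N ≤ 4) ≈ 0.1384.

0.1384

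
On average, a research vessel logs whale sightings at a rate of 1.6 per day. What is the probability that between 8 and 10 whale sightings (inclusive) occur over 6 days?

Over the interval, μ = 1.6 × 6 = 9.6 (6 days).
P(8 ≤ N ≤ 10) = Σ_{j=8}^{10} e^(−9.6) · 9.6^j/j! ≈ 0.3745.

0.3745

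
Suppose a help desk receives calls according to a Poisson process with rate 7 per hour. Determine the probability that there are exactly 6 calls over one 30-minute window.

Over the interval, μ = 7 × 0.5 = 3.5 (a 30-minute window = 0.5 hours).
P(N = 6) = e^(−μ) μ^6/6! = e^(−3.5) · 3.5^6/720 ≈ 0.0771.

0.0771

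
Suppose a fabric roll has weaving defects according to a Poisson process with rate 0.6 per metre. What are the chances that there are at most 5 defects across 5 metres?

0.9161

Over the interval, μ = 0.6 × 5 = 3 (5 metres).
P(N ≤ 5) = Σ_{j=0}^{5} e^(−μ) μ^j/j! ≈ 0.9161.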